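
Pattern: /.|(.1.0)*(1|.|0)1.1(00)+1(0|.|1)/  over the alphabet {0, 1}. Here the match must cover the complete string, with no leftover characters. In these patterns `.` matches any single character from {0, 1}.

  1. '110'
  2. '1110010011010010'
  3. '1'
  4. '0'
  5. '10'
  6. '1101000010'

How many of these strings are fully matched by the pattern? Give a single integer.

1. '110' → no match
2 → match
3. '1' → match
4. '0' → match
5. '10' → no match
6. '1101000010' → match
Total matched: 4

4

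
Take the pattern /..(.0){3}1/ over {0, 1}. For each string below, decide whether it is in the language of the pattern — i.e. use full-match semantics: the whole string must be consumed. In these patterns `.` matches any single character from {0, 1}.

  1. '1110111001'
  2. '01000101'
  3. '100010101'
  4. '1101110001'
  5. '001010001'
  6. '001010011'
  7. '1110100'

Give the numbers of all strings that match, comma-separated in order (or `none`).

1 → no match
2 → no match
3 → match
4 → no match
5 → match
6 → no match — must end with '01'
7 → no match — must end with '01'

3, 5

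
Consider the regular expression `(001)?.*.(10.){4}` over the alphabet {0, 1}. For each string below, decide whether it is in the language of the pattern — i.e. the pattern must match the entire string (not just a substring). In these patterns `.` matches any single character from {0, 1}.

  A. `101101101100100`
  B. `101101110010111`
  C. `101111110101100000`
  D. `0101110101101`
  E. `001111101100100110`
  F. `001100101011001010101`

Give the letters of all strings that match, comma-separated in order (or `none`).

A

A → match
B → no match
C → no match
D → no match
E → no match
F → no match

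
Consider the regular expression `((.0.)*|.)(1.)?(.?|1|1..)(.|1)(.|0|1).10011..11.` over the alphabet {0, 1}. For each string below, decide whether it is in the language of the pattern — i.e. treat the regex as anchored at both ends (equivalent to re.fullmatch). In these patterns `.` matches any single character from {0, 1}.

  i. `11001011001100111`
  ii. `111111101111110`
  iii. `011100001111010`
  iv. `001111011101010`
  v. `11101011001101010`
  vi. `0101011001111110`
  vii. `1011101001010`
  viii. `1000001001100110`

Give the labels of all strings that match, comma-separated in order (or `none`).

i → match
ii → no match
iii → no match
iv → no match
v → no match
vi → match
vii → no match
viii → match

i, vi, viii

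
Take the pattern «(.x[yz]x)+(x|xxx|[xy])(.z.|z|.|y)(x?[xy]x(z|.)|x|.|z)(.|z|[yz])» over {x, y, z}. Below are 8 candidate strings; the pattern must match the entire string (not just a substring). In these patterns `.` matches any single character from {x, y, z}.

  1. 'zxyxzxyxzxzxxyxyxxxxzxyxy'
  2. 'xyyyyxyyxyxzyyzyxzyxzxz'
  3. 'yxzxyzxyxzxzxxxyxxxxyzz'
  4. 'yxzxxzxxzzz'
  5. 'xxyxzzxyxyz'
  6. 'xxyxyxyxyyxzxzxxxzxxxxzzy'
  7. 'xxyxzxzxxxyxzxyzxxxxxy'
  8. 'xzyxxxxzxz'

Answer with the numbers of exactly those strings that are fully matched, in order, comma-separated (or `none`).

none

1 → no match
2 → no match
3 → no match
4. 'yxzxxzxxzzz' → no match
5. 'xxyxzzxyxyz' → no match
6 → no match
7 → no match
8. 'xzyxxxxzxz' → no match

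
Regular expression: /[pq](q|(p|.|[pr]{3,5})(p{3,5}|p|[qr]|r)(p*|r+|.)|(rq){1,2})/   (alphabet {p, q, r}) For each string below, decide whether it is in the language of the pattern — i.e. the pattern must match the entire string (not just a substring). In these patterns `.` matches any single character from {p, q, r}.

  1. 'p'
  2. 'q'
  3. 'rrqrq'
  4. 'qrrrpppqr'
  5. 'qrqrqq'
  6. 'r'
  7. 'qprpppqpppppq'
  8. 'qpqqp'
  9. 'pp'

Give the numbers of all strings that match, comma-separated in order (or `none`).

1 → no match
2 → no match
3 → no match
4 → no match
5 → no match
6 → no match
7 → no match
8 → no match
9 → no match

none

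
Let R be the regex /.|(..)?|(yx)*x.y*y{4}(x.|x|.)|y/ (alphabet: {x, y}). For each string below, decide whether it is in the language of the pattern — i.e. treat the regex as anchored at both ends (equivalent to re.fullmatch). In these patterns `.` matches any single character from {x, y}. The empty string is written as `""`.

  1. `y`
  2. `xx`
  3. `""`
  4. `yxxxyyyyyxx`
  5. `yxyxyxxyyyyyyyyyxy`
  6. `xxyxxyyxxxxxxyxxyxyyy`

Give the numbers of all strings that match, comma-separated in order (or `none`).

1 → match
2 → match
3 → match
4 → match
5 → match
6 → no match

1, 2, 3, 4, 5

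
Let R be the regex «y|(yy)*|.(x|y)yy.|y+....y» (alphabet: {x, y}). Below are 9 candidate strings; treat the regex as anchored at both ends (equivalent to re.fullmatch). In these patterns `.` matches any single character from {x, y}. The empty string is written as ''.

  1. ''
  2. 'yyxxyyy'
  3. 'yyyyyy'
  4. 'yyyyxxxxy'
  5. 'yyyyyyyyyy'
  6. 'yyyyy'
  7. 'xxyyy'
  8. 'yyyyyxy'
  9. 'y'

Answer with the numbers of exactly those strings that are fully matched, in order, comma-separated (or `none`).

1, 2, 3, 4, 5, 6, 7, 8, 9

1. '' → match
2. 'yyxxyyy' → match
3. 'yyyyyy' → match
4. 'yyyyxxxxy' → match
5. 'yyyyyyyyyy' → match
6. 'yyyyy' → match
7. 'xxyyy' → match
8. 'yyyyyxy' → match
9. 'y' → match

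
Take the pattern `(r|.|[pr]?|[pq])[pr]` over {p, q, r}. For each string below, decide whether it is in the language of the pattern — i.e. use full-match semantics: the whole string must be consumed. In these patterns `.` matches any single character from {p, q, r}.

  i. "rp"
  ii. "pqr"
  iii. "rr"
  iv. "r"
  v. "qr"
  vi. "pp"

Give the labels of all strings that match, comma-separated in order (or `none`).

i. "rp" → match
ii. "pqr" → no match
iii. "rr" → match
iv. "r" → match
v. "qr" → match
vi. "pp" → match

i, iii, iv, v, vi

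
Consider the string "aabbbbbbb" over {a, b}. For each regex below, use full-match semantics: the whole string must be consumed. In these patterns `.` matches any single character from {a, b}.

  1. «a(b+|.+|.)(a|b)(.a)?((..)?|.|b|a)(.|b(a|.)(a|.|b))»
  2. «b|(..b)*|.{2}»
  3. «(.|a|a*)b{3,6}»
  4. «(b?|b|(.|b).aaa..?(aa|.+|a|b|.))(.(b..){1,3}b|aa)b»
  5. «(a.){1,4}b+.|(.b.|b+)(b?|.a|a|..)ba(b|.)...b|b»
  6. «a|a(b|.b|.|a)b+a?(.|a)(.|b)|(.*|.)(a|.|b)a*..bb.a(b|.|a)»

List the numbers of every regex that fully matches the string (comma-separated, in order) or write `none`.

1 → match
2 → match
3 → no match
4 → no match
5 → match
6 → match

1, 2, 5, 6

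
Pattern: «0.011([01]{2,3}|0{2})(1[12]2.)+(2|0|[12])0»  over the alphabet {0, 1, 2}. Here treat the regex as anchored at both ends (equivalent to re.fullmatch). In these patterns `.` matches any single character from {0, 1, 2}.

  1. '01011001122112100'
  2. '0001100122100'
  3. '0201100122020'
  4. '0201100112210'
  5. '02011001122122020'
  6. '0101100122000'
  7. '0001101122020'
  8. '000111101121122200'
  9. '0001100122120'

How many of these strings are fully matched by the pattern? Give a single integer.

9

1 → match
2 → match
3 → match
4 → match
5 → match
6 → match
7 → match
8 → match
9 → match
Total matched: 9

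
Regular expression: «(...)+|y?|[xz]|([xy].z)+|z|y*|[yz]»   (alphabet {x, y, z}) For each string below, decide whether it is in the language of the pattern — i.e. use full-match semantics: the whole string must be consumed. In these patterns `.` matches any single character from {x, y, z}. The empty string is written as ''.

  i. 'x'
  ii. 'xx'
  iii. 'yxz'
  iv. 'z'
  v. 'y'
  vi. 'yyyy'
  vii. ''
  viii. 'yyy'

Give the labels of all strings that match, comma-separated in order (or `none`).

i, iii, iv, v, vi, vii, viii

i. 'x' → match
ii. 'xx' → no match
iii. 'yxz' → match
iv. 'z' → match
v. 'y' → match
vi. 'yyyy' → match
vii. '' → match
viii. 'yyy' → match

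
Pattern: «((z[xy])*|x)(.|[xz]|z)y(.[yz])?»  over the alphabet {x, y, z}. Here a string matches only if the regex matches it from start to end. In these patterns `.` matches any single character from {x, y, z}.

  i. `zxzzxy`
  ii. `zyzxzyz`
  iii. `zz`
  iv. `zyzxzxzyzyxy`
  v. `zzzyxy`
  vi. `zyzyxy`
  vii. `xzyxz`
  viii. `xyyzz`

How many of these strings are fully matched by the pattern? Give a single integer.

4

i → no match
ii → no match
iii → no match
iv → match
v → no match
vi → match
vii → match
viii → match
Total matched: 4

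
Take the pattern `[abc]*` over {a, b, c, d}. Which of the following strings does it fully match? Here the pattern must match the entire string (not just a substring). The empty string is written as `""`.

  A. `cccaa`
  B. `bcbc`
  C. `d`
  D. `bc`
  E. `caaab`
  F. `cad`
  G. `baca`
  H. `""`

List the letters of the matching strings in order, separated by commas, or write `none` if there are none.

A, B, D, E, G, H

A → match
B → match
C → no match
D → match
E → match
F → no match
G → match
H → match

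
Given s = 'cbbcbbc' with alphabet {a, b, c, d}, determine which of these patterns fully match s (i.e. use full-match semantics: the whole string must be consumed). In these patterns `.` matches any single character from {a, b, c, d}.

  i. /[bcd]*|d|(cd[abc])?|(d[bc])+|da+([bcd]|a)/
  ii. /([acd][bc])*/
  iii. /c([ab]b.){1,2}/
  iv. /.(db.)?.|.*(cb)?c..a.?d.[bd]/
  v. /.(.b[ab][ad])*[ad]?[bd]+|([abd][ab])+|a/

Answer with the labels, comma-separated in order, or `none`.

i → match
ii → no match
iii → match
iv → no match
v → no match

i, iii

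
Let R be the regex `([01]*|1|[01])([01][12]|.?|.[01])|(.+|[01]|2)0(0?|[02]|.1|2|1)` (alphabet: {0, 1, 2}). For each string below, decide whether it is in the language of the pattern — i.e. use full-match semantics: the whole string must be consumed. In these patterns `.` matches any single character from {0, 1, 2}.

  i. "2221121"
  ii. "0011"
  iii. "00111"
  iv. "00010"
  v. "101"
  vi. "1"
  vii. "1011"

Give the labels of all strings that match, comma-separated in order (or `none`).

i → no match
ii → match
iii → match
iv → match
v → match
vi → match
vii → match

ii, iii, iv, v, vi, vii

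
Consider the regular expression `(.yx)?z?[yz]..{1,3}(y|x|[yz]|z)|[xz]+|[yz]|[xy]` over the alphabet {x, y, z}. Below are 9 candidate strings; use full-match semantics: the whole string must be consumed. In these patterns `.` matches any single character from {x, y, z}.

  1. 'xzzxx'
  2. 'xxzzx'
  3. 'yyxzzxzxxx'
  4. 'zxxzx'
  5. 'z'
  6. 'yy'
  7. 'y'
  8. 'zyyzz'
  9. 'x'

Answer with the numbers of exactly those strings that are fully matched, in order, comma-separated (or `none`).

1, 2, 3, 4, 5, 7, 8, 9

1 → match
2 → match
3 → match
4 → match
5 → match
6 → no match
7 → match
8 → match
9 → match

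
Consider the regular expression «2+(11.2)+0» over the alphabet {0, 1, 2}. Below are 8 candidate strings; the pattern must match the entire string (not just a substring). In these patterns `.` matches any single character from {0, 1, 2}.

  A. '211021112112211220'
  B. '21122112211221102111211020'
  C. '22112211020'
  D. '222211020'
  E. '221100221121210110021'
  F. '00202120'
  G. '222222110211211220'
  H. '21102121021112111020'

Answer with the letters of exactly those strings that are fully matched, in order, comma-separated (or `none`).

A → match
B → match
C → match
D → match
E → no match — must end with '20'
F → no match — must start with '2'
G → no match
H → no match

A, B, C, D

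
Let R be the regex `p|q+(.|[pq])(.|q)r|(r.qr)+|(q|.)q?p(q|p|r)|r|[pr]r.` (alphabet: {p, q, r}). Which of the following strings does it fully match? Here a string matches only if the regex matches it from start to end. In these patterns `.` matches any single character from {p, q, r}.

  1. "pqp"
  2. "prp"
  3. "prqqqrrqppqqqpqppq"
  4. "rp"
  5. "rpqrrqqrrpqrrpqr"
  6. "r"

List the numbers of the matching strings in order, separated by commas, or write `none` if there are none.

2, 5, 6

1 → no match
2 → match
3 → no match
4 → no match
5 → match
6 → match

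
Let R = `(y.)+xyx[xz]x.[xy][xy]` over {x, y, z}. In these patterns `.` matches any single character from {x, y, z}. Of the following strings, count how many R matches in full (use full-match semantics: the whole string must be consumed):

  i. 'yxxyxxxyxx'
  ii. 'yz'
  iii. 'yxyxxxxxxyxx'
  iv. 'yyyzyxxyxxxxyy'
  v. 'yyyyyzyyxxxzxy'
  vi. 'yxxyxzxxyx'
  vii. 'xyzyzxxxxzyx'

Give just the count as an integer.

i → match
ii → no match
iii → no match
iv → match
v → no match
vi → match
vii → no match — must start with 'y'
Total matched: 3

3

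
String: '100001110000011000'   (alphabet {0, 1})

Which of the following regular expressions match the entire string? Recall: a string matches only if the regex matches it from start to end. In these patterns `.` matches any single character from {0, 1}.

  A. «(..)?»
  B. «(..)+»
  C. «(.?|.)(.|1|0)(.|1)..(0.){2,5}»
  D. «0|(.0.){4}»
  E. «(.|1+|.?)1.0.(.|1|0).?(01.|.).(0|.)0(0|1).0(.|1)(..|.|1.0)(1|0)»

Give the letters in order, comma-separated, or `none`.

A → no match
B → match
C → no match
D → no match
E → match

B, E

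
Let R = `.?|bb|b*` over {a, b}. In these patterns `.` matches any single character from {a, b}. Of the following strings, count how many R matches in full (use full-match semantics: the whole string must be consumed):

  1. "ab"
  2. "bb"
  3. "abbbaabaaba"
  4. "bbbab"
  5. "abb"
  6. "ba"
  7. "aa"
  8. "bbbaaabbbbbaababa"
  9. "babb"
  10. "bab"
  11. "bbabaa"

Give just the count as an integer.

1. "ab" → no match
2. "bb" → match
3. "abbbaabaaba" → no match
4. "bbbab" → no match
5. "abb" → no match
6. "ba" → no match
7. "aa" → no match
8 → no match
9. "babb" → no match
10. "bab" → no match
11. "bbabaa" → no match
Total matched: 1

1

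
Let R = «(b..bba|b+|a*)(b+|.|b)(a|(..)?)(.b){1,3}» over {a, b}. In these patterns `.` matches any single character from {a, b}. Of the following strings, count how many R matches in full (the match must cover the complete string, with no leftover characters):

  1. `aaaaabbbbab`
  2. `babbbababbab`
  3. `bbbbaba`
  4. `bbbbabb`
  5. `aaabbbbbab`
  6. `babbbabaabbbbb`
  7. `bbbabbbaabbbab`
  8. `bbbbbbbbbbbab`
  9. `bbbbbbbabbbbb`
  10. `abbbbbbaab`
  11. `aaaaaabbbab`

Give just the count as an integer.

9

1 → match
2 → match
3 → no match — must end with `b`
4 → match
5 → match
6 → match
7 → no match
8 → match
9 → match
10 → match
11 → match
Total matched: 9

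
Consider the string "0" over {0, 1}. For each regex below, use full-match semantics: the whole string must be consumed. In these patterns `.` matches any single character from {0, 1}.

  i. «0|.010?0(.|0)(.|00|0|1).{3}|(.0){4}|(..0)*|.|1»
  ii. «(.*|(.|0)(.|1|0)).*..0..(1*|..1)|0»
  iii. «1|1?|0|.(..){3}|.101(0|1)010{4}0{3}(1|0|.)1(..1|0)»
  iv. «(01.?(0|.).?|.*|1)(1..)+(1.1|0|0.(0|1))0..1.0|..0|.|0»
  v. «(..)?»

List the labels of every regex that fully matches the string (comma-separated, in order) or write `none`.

i, ii, iii, iv

i → match
ii → match
iii → match
iv → match
v → no match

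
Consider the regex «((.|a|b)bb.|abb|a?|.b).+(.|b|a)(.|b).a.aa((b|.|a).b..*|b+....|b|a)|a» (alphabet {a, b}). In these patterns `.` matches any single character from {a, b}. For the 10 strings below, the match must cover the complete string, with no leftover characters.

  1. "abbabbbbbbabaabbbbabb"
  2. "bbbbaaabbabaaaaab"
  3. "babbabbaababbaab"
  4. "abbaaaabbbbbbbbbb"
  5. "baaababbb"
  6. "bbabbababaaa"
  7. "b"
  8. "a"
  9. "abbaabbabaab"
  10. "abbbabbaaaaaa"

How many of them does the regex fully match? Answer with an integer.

1 → match
2 → match
3 → no match
4 → no match
5 → no match
6 → match
7 → no match
8 → match
9 → match
10 → match
Total matched: 6

6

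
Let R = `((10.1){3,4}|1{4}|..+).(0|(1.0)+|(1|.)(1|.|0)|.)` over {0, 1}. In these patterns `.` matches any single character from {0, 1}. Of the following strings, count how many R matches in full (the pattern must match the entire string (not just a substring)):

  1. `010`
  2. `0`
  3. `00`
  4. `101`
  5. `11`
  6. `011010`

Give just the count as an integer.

1

1 → no match
2 → no match
3 → no match
4 → no match
5 → no match
6 → match
Total matched: 1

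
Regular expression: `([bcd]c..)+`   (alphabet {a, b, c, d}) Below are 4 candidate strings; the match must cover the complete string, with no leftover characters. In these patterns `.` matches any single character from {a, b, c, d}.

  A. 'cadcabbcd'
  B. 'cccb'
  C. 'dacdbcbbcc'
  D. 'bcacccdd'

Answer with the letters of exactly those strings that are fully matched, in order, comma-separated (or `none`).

A → no match
B → match
C → no match
D → match

B, D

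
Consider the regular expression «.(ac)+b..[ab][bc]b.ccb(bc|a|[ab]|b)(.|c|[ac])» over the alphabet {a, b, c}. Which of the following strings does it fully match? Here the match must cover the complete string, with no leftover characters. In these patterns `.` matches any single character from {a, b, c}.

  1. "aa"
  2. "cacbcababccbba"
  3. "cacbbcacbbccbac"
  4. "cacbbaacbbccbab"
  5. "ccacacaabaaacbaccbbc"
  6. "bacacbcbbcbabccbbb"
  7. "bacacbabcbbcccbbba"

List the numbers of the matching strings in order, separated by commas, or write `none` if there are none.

1 → no match
2 → no match
3 → match
4 → match
5 → no match
6 → no match
7 → no match

3, 4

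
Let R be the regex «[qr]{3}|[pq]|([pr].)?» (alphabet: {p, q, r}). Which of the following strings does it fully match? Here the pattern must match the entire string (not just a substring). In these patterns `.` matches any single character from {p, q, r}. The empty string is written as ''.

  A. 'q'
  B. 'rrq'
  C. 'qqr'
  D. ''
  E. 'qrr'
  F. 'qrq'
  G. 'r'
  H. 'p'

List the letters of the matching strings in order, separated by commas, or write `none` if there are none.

A. 'q' → match
B. 'rrq' → match
C. 'qqr' → match
D. '' → match
E. 'qrr' → match
F. 'qrq' → match
G. 'r' → no match
H. 'p' → match

A, B, C, D, E, F, H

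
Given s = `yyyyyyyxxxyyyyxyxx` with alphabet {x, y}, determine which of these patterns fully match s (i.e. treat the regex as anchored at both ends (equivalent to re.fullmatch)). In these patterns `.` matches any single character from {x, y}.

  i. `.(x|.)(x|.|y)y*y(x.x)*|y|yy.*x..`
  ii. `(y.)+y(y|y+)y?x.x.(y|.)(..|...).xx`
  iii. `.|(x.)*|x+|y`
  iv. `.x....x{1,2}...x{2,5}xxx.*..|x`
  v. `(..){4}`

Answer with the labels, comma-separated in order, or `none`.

i → no match
ii → match
iii → no match
iv → no match
v → no match

ii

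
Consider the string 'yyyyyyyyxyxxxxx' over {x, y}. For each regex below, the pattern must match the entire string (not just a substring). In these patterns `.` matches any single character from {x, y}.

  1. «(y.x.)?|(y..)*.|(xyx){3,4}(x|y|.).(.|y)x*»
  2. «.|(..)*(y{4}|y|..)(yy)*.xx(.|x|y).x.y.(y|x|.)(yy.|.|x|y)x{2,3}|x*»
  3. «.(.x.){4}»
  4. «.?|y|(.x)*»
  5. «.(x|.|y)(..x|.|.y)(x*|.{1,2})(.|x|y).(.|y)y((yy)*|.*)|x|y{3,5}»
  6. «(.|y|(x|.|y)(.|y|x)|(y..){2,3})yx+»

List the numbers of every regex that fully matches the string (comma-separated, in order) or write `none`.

1 → no match
2 → no match
3 → no match
4 → no match
5 → match
6 → match

5, 6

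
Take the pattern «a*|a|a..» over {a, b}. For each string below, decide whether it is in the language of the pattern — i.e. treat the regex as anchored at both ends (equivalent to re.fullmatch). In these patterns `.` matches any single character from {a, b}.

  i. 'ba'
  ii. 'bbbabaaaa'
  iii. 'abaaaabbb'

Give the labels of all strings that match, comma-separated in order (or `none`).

i → no match
ii → no match
iii → no match

none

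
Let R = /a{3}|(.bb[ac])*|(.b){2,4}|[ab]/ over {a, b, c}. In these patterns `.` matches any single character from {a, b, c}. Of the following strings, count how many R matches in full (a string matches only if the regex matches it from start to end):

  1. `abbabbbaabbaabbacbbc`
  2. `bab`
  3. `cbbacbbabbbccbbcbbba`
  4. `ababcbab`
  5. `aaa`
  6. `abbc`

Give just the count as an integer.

5

1 → match
2 → no match
3 → match
4 → match
5 → match
6 → match
Total matched: 5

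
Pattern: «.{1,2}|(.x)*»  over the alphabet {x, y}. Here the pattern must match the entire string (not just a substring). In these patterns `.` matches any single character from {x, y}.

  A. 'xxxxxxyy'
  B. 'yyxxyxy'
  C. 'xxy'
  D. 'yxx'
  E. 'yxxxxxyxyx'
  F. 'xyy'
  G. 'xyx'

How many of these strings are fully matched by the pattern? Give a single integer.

1

A → no match
B → no match
C → no match
D → no match
E → match
F → no match
G → no match
Total matched: 1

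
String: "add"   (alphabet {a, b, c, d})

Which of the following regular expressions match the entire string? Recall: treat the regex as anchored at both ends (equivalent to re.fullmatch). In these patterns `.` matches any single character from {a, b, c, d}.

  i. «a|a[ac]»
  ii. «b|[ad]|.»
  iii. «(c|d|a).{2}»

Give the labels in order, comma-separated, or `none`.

i → no match
ii → no match
iii → match

iii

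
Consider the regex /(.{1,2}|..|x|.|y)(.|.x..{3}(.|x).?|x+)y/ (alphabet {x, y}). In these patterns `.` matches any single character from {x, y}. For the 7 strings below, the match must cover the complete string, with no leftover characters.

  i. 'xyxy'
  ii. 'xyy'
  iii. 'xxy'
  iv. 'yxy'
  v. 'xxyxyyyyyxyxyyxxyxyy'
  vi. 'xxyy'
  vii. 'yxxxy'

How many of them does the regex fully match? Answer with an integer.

6

i. 'xyxy' → match
ii. 'xyy' → match
iii. 'xxy' → match
iv. 'yxy' → match
v → no match
vi. 'xxyy' → match
vii. 'yxxxy' → match
Total matched: 6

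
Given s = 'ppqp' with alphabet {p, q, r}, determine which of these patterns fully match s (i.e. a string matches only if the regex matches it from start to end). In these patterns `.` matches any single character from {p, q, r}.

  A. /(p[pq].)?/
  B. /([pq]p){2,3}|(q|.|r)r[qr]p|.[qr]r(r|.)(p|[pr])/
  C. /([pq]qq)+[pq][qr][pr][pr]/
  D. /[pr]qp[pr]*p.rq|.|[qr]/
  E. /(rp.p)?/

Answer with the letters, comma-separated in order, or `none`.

B

A → no match
B → match
C → no match
D → no match
E → no match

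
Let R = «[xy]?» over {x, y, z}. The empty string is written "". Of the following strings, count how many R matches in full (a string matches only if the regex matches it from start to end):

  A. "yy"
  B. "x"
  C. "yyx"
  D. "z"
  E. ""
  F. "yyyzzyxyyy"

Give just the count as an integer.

A → no match
B → match
C → no match
D → no match
E → match
F → no match
Total matched: 2

2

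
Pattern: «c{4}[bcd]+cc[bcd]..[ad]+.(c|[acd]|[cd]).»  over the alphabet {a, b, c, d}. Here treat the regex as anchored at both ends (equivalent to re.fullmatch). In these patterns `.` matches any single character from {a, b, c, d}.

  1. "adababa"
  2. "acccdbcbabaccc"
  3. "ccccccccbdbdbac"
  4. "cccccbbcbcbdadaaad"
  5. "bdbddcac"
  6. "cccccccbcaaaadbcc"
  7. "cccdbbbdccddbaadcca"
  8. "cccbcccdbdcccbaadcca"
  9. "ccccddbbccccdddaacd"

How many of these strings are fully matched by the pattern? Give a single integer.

1 → no match — must start with "c"
2 → no match — must start with "c"
3 → match
4 → no match
5 → no match — must start with "c"
6 → match
7 → no match
8 → no match
9 → match
Total matched: 3

3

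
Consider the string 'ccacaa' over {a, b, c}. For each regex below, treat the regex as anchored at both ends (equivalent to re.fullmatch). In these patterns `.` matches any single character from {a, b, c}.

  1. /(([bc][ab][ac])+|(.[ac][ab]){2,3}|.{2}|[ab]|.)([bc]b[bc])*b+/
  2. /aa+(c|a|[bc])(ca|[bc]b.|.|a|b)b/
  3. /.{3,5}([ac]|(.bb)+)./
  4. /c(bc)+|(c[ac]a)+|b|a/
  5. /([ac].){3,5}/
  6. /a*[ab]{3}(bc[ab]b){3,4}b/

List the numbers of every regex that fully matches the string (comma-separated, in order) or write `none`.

1 → no match — must end with 'b'
2 → no match — must start with 'aa'
3 → match
4 → match
5 → match
6 → no match — must end with 'bb'

3, 4, 5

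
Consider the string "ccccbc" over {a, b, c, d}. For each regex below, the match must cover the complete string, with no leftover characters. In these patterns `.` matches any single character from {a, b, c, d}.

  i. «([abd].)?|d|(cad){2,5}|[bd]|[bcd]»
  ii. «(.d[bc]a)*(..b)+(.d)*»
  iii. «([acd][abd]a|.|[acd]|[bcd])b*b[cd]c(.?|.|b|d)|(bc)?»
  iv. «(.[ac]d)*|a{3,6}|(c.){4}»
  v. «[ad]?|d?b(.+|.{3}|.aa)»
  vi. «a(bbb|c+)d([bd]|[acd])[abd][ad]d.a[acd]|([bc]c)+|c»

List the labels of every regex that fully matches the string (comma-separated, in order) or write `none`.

i → no match
ii → no match
iii → no match
iv → no match
v → no match
vi → match

vi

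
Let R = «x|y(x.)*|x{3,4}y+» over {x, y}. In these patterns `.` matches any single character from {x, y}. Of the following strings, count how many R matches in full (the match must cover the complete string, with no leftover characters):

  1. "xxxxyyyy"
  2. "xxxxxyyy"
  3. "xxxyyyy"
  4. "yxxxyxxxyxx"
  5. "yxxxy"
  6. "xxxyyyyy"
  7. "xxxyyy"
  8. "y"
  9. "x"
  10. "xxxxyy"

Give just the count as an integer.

1 → match
2 → no match
3 → match
4 → match
5 → match
6 → match
7 → match
8 → match
9 → match
10 → match
Total matched: 9

9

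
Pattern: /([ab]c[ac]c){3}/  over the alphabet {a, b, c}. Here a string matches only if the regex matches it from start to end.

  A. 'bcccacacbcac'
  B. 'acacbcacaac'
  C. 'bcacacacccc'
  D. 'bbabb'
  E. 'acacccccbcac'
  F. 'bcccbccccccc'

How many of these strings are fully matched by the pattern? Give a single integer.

1

A → match
B → no match
C → no match
D → no match — must end with 'c'
E → no match
F → no match
Total matched: 1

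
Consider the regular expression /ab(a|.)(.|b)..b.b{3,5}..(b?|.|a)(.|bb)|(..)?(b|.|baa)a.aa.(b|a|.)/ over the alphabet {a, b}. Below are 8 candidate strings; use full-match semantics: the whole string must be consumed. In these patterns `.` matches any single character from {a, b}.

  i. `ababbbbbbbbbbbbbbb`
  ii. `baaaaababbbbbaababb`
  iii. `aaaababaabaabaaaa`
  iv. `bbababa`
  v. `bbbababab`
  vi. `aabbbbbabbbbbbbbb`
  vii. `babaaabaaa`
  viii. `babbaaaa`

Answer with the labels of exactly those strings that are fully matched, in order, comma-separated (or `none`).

i

i → match
ii → no match
iii → no match
iv → no match
v → no match
vi → no match
vii → no match
viii → no match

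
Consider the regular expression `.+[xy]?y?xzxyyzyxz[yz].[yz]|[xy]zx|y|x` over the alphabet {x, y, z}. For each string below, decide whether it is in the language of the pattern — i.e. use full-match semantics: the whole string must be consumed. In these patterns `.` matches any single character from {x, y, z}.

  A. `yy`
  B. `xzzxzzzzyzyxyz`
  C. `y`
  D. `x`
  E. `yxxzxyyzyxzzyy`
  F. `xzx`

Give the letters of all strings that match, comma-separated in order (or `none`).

A → no match
B → no match
C → match
D → match
E → match
F → match

C, D, E, F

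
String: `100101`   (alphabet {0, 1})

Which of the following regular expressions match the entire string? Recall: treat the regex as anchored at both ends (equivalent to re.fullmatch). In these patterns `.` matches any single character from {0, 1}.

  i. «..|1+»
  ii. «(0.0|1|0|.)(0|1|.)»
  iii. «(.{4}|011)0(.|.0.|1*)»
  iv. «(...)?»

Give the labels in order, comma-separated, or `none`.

iii

i → no match
ii → no match
iii → match
iv → no match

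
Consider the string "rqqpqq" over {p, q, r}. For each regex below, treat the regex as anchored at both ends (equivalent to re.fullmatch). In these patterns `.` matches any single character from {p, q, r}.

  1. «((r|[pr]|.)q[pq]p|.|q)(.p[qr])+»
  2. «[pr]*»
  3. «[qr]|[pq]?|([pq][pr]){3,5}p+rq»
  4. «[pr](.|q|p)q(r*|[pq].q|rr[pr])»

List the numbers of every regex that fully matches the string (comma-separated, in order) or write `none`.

4

1 → no match
2 → no match
3 → no match
4 → match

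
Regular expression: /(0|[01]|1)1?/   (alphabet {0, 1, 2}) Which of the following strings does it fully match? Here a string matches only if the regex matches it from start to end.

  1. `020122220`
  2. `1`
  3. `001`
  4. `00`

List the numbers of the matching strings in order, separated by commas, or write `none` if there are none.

2

1. `020122220` → no match
2. `1` → match
3. `001` → no match
4. `00` → no match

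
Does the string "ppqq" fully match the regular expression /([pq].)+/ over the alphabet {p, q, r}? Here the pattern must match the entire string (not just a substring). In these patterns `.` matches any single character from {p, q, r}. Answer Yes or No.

Yes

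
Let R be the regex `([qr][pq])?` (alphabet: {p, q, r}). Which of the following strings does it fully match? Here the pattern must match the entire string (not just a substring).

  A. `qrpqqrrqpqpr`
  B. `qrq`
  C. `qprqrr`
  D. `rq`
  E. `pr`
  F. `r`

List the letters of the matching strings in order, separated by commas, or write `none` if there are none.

D

A → no match
B → no match
C → no match
D → match
E → no match
F → no match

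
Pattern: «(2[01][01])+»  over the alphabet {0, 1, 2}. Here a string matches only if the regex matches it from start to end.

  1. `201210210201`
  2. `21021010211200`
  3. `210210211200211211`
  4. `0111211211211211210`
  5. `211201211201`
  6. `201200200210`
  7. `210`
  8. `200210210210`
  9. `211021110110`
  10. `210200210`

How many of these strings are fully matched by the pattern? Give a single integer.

1. `201210210201` → match
2 → no match
3 → match
4 → no match — must start with `2`
5. `211201211201` → match
6. `201200200210` → match
7. `210` → match
8. `200210210210` → match
9. `211021110110` → no match
10. `210200210` → match
Total matched: 7

7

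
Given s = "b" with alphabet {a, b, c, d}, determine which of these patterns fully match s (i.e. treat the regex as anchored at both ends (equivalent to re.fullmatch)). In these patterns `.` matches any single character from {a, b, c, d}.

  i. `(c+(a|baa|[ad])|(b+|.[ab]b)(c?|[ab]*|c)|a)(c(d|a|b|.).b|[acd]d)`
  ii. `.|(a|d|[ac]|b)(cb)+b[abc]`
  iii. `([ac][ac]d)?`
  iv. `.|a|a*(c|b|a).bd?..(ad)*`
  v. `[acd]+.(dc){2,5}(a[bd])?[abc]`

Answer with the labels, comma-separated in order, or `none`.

i → no match
ii → match
iii → no match
iv → match
v → no match

ii, iv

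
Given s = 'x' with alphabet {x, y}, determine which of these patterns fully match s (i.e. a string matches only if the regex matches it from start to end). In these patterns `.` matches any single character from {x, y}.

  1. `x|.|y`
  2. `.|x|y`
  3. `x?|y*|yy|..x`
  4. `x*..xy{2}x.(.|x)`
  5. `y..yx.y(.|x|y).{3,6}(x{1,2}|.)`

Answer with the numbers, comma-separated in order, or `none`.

1 → match
2 → match
3 → match
4 → no match
5 → no match — must start with 'y'

1, 2, 3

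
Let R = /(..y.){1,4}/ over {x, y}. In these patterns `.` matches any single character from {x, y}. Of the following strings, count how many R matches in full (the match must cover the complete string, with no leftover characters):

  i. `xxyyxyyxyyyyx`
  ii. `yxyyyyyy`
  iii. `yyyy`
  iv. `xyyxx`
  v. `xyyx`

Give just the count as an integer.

i → no match
ii → match
iii → match
iv → no match
v → match
Total matched: 3

3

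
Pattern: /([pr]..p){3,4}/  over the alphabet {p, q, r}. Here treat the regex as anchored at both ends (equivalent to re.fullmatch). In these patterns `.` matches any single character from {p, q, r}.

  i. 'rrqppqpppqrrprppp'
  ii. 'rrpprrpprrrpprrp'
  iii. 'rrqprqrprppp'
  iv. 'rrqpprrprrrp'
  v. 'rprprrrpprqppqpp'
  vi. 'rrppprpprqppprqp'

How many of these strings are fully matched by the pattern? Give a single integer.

5

i → no match
ii → match
iii. 'rrqprqrprppp' → match
iv. 'rrqpprrprrrp' → match
v → match
vi → match
Total matched: 5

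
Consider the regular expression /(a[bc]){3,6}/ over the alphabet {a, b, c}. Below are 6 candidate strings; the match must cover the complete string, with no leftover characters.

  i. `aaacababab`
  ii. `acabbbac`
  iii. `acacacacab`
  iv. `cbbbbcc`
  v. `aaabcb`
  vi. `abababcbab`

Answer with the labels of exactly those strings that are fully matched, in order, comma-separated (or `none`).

i → no match
ii → no match
iii → match
iv → no match — must start with `a`
v → no match
vi → no match

iii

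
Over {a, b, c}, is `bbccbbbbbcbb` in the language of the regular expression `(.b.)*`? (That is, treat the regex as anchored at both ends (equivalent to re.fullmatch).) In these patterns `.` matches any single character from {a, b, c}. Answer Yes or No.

Yes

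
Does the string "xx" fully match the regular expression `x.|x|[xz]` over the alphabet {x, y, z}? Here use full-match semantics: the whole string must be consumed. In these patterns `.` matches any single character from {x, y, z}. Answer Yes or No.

Yes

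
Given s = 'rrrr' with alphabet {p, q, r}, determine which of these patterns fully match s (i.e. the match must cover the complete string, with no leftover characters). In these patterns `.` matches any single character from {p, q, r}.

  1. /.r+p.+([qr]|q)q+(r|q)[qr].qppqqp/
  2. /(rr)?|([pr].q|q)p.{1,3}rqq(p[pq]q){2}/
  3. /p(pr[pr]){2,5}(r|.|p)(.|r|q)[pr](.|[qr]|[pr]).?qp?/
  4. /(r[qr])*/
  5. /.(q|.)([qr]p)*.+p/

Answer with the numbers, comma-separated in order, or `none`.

1 → no match — must end with 'qppqqp'
2 → no match
3 → no match — must start with 'ppr'
4 → match
5 → no match — must end with 'p'

4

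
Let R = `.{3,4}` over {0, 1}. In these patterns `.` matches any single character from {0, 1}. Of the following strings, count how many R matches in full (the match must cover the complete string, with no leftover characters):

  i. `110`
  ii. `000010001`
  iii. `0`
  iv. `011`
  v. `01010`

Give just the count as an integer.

i → match
ii → no match
iii → no match
iv → match
v → no match
Total matched: 2

2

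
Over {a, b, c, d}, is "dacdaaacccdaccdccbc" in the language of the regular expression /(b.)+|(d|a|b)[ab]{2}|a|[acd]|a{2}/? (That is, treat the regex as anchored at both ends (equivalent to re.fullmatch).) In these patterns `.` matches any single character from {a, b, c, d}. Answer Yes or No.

No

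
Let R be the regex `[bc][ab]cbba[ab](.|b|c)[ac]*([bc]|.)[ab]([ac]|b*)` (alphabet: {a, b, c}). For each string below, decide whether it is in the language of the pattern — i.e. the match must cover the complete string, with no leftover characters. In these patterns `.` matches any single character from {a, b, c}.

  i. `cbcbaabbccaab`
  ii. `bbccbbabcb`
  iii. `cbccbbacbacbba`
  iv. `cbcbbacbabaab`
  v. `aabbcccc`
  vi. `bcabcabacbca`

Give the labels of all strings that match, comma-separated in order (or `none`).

i → no match
ii. `bbccbbabcb` → no match
iii → no match
iv → no match
v. `aabbcccc` → no match
vi. `bcabcabacbca` → no match

none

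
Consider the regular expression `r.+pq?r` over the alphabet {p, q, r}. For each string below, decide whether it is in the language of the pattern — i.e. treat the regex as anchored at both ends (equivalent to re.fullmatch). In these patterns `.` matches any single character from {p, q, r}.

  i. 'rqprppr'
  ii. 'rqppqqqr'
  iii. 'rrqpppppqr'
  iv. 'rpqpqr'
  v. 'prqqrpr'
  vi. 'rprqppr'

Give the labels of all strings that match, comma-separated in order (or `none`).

i, iii, iv, vi

i → match
ii → no match
iii → match
iv → match
v → no match — must start with 'r'
vi → match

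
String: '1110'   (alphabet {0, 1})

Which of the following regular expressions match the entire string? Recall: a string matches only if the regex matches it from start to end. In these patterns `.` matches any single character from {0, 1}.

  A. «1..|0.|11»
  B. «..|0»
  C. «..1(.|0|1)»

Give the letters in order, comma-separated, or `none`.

C

A → no match
B → no match
C → match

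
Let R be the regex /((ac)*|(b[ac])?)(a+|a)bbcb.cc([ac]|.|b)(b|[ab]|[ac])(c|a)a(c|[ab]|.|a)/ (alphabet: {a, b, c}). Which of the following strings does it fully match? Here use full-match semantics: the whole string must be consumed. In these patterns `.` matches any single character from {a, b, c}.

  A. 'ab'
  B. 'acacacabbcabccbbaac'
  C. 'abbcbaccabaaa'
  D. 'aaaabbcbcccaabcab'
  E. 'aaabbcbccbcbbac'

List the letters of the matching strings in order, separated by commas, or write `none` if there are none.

A → no match
B → no match
C → match
D → no match
E → no match

C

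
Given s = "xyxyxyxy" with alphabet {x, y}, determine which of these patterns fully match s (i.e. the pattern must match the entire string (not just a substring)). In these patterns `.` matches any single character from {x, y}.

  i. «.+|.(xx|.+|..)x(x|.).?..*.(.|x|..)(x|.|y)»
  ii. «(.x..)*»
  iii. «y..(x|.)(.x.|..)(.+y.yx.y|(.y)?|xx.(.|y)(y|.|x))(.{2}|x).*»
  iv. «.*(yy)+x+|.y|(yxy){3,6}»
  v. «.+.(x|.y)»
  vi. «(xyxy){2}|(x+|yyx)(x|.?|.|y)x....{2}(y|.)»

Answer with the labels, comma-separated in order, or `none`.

i, v, vi

i → match
ii → no match
iii → no match — must start with "y"
iv → no match
v → match
vi → match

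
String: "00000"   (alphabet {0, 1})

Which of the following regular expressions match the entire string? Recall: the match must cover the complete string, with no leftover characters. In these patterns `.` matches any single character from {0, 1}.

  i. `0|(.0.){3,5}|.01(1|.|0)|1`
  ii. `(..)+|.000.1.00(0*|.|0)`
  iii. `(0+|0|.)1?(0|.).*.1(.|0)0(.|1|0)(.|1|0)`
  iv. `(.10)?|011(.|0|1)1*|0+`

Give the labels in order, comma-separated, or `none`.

iv

i → no match
ii → no match
iii → no match
iv → match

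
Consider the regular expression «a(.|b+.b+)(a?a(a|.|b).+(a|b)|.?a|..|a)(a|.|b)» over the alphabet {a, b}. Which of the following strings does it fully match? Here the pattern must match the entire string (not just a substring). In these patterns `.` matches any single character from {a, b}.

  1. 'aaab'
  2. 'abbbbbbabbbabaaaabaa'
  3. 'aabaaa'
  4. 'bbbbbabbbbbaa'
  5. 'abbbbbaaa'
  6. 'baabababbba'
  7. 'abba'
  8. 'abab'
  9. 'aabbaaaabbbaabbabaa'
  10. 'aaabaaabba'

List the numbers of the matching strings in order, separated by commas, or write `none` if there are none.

1 → match
2 → match
3 → no match
4 → no match — must start with 'a'
5 → match
6 → no match — must start with 'a'
7 → no match
8 → match
9 → no match
10 → match

1, 2, 5, 8, 10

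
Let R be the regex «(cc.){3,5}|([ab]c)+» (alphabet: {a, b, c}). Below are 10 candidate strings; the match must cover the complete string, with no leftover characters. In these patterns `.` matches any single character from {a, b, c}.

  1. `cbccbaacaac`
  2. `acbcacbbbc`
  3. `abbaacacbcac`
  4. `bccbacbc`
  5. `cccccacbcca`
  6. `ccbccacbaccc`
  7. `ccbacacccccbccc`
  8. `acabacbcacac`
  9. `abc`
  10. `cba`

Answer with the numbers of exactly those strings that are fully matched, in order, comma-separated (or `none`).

none

1. `cbccbaacaac` → no match
2. `acbcacbbbc` → no match
3. `abbaacacbcac` → no match
4. `bccbacbc` → no match
5. `cccccacbcca` → no match
6. `ccbccacbaccc` → no match
7 → no match
8. `acabacbcacac` → no match
9. `abc` → no match
10. `cba` → no match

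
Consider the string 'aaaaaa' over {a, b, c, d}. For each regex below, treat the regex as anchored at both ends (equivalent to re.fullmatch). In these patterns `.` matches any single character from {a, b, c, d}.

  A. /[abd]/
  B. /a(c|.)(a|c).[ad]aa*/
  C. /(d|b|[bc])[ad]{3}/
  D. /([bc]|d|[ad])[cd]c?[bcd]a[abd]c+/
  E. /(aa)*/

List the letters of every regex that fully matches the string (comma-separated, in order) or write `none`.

A → no match
B → match
C → no match
D → no match — must end with 'c'
E → match

B, E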